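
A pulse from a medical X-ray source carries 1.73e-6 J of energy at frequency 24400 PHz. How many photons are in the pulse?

Per-photon energy: E = 1.617e-14 J (from frequency = 24400 PHz).
N = E_total / E_photon = 1.73e-6 J / 1.617e-14 J = 1.07e8.

1.07e8 photons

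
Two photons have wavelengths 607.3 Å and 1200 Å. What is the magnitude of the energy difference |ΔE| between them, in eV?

Using E = hc/λ: E₁ = 3.2709e-18 J, E₂ = 1.6554e-18 J.
|ΔE| = |3.2709e-18 − 1.6554e-18| = 1.62e-18 J = 10.1 eV.

10.1 eV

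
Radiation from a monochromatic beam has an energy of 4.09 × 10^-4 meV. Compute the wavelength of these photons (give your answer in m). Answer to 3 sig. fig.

3.03 m

(h = 6.62607015 × 10^-34 J·s, c = 2.99792458 × 10^8 m/s, 1 eV = 1.602176634 × 10^-19 J.)
Convert to SI: E = 4.09 × 10^-4 meV = 6.5529 × 10^-26 J.
Apply λ = hc/E: λ = 3.031 m.
So λ ≈ 3.03 m.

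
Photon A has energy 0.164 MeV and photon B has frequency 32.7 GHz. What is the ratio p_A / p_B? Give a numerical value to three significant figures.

p_A = 8.765 × 10^-23 kg·m/s (from energy = 0.164 MeV, via p = E/c).
p_B = 7.227 × 10^-32 kg·m/s (from frequency = 32.7 GHz, via p = hf/c).
Ratio = 8.765 × 10^-23 / 7.227 × 10^-32 = 1.21 × 10^9.

1.21 × 10^9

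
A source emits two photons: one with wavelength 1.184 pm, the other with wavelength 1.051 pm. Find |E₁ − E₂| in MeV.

0.133 MeV

Using E = hc/λ: E₁ = 1.6777e-13 J, E₂ = 1.8901e-13 J.
|ΔE| = |1.6777e-13 − 1.8901e-13| = 2.12e-14 J = 0.133 MeV.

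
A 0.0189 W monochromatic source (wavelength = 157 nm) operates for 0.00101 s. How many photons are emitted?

1.51e13 photons

Total energy: E_total = P·t = 0.0189 × 0.00101 = 1.909e-5 J.
Per-photon energy: E = 1.265e-18 J.
N = E_total / E_photon = 1.51e13.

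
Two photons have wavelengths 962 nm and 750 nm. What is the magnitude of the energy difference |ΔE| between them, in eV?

0.364 eV

Using E = hc/λ: E₁ = 2.065 × 10^-19 J, E₂ = 2.649 × 10^-19 J.
|ΔE| = |2.065 × 10^-19 − 2.649 × 10^-19| = 5.84 × 10^-20 J = 0.364 eV.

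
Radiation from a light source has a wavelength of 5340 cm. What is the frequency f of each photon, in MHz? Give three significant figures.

In SI units: λ = 5340 cm = 53.4 m.
Since f = c/λ for a photon, f = 5.614e6 Hz.
Converting to MHz: f = 5.614 MHz ≈ 5.61 MHz.

5.61 MHz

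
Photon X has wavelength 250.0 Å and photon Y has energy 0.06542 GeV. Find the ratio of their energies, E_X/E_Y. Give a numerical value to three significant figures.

7.58 × 10^-7

E_X = 7.946 × 10^-18 J (from wavelength = 250.0 Å, via E = hc/λ).
E_Y = 1.048 × 10^-11 J (from energy = 0.06542 GeV, via E given directly).
Ratio = 7.946 × 10^-18 / 1.048 × 10^-11 = 7.58 × 10^-7.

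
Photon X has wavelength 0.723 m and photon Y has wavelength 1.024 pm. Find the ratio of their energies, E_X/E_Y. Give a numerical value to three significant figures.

E_X = 2.748 × 10^-25 J (from wavelength = 0.723 m, via E = hc/λ).
E_Y = 1.940 × 10^-13 J (from wavelength = 1.024 pm, via E = hc/λ).
Ratio = 2.748 × 10^-25 / 1.940 × 10^-13 = 1.42 × 10^-12.

1.42 × 10^-12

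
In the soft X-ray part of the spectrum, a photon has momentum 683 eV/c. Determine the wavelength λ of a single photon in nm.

Convert to SI: p = 683 eV/c = 3.6501·10^-25 kg·m/s.
Apply λ = h/p: λ = 1.815·10^-9 m.
Converting to nm: λ = 1.815 nm ≈ 1.82 nm.

1.82 nm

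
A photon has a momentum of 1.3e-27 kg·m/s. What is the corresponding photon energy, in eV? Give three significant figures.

2.43 eV

Since E = pc for a photon, E = 3.897e-19 J.
Converting to eV: E = 2.433 eV ≈ 2.43 eV.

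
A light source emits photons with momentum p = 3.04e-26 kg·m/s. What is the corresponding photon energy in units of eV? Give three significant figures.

56.9 eV

Take c = 2.99792458e8 m/s, 1 eV = 1.602176634e-19 J.
The photon relation is E = pc, giving E = 9.114e-18 J.
Converting to eV: E = 56.88 eV ≈ 56.9 eV.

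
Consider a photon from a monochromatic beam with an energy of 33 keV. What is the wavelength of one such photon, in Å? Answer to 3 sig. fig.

First convert: E = 33 keV = 5.2872e-15 J.
Since λ = hc/E for a photon, λ = 3.757e-11 m.
Converting to Å: λ = 0.3757 Å ≈ 0.376 Å.

0.376 Å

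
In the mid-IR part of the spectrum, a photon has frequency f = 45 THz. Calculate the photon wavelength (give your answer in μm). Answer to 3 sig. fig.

6.66 μm

Use c = 2.99792458 × 10^8 m/s.
First convert: f = 45 THz = 4.5 × 10^13 Hz.
Apply λ = c/f: λ = 6.662 × 10^-6 m.
Converting to μm: λ = 6.662 μm ≈ 6.66 μm.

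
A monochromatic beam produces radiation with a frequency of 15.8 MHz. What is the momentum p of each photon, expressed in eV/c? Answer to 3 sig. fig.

6.53e-8 eV/c

Take h = 6.62607015e-34 J·s, c = 2.99792458e8 m/s, 1 eV = 1.602176634e-19 J.
Convert to SI: f = 15.8 MHz = 1.58e7 Hz.
For a photon p = hf/c, so p = 3.492e-35 kg·m/s.
Converting to eV/c: p = 6.534e-8 eV/c ≈ 6.53e-8 eV/c.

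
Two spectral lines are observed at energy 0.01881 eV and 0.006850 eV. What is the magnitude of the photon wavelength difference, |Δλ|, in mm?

0.115 mm

Using λ = hc/E: λ₁ = 6.5914 × 10^-5 m, λ₂ = 1.8100 × 10^-4 m.
|Δλ| = |6.5914 × 10^-5 − 1.8100 × 10^-4| = 1.15 × 10^-4 m = 0.115 mm.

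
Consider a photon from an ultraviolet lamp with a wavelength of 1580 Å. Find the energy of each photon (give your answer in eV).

In SI units: λ = 1580 Å = 1.58 × 10^-7 m.
Since E = hc/λ for a photon, E = 1.257 × 10^-18 J.
Converting to eV: E = 7.847 eV ≈ 7.85 eV.

7.85 eV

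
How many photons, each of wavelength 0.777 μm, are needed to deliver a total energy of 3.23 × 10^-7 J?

1.26 × 10^12 photons

Per-photon energy: E = 2.557 × 10^-19 J (from wavelength = 0.777 μm).
N = E_total / E_photon = 3.23 × 10^-7 J / 2.557 × 10^-19 J = 1.26 × 10^12.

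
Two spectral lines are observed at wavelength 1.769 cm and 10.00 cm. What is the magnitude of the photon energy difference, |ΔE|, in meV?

Using E = hc/λ: E₁ = 1.1229 × 10^-23 J, E₂ = 1.9864 × 10^-24 J.
|ΔE| = |1.1229 × 10^-23 − 1.9864 × 10^-24| = 9.24 × 10^-24 J = 0.0577 meV.

0.0577 meV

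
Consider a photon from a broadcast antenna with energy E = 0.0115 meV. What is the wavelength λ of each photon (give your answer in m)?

In SI units: E = 0.0115 meV = 1.8425·10^-24 J.
Apply λ = hc/E: λ = 0.1078 m.
So λ ≈ 0.108 m.

0.108 m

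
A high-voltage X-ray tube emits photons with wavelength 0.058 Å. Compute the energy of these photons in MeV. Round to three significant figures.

(h = 6.62607015e-34 J·s, c = 2.99792458e8 m/s, 1 eV = 1.602176634e-19 J.)
In SI units: λ = 0.058 Å = 5.8e-12 m.
Apply E = hc/λ: E = 3.425e-14 J.
Converting to MeV: E = 0.2138 MeV ≈ 0.214 MeV.

0.214 MeV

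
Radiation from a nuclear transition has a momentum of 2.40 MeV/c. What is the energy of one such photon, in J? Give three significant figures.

3.85 × 10^-13 J

Take c = 2.99792458 × 10^8 m/s, 1 eV = 1.602176634 × 10^-19 J.
Convert to SI: p = 2.40 MeV/c = 1.2826 × 10^-21 kg·m/s.
The photon relation is E = pc, giving E = 3.845 × 10^-13 J.
So E ≈ 3.85 × 10^-13 J.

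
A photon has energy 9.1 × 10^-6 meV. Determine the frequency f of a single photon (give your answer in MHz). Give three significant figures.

2.20 MHz

Use h = 6.62607015 × 10^-34 J·s, 1 eV = 1.602176634 × 10^-19 J.
In SI units: E = 9.1 × 10^-6 meV = 1.4580 × 10^-27 J.
Since f = E/h for a photon, f = 2.200 × 10^6 Hz.
Converting to MHz: f = 2.200 MHz ≈ 2.20 MHz.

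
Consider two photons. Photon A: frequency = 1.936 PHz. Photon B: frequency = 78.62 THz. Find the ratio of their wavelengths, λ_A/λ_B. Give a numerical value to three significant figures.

λ_A = 1.549 × 10^-7 m (from frequency = 1.936 PHz, via λ = c/f).
λ_B = 3.813 × 10^-6 m (from frequency = 78.62 THz, via λ = c/f).
Ratio = 1.549 × 10^-7 / 3.813 × 10^-6 = 0.0406.

0.0406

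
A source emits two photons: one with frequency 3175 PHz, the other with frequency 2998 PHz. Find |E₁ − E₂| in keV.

0.732 keV

Using E = hf: E₁ = 2.1038·10^-15 J, E₂ = 1.9865·10^-15 J.
|ΔE| = |2.1038·10^-15 − 1.9865·10^-15| = 1.17·10^-16 J = 0.732 keV.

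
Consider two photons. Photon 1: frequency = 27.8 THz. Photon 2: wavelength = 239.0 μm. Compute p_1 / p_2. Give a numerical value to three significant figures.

22.2

p_1 = 6.144·10^-29 kg·m/s (from frequency = 27.8 THz, via p = hf/c).
p_2 = 2.772·10^-30 kg·m/s (from wavelength = 239.0 μm, via p = h/λ).
Ratio = 6.144·10^-29 / 2.772·10^-30 = 22.2.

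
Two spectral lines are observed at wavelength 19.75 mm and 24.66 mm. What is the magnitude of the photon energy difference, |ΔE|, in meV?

0.0125 meV

Using E = hc/λ: E₁ = 1.0058 × 10^-23 J, E₂ = 8.0553 × 10^-24 J.
|ΔE| = |1.0058 × 10^-23 − 8.0553 × 10^-24| = 2.00 × 10^-24 J = 0.0125 meV.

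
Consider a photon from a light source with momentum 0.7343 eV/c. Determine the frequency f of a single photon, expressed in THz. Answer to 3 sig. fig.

Use h = 6.62607015e-34 J·s, c = 2.99792458e8 m/s, 1 eV = 1.602176634e-19 J.
First convert: p = 0.7343 eV/c = 3.9243e-28 kg·m/s.
Apply f = pc/h: f = 1.776e14 Hz.
Converting to THz: f = 177.6 THz ≈ 178 THz.

178 THz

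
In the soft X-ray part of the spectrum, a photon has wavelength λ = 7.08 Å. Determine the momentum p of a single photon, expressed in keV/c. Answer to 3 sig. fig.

In SI units: λ = 7.08 Å = 7.08e-10 m.
Since p = h/λ for a photon, p = 9.359e-25 kg·m/s.
Converting to keV/c: p = 1.751 keV/c ≈ 1.75 keV/c.

1.75 keV/c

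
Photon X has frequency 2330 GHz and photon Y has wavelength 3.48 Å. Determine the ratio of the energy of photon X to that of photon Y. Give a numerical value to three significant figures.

2.70 × 10^-6

E_X = 1.544 × 10^-21 J (from frequency = 2330 GHz, via E = hf).
E_Y = 5.708 × 10^-16 J (from wavelength = 3.48 Å, via E = hc/λ).
Ratio = 1.544 × 10^-21 / 5.708 × 10^-16 = 2.70 × 10^-6.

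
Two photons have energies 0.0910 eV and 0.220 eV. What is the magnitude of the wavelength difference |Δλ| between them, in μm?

7.99 μm

Using λ = hc/E: λ₁ = 1.362e-5 m, λ₂ = 5.636e-6 m.
|Δλ| = |1.362e-5 − 5.636e-6| = 7.99e-6 m = 7.99 μm.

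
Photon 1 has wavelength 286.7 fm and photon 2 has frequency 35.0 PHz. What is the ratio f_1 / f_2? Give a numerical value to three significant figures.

2.99e4

f_1 = 1.046e21 Hz (from wavelength = 286.7 fm, via f = c/λ).
f_2 = 3.500e16 Hz (from frequency = 35.0 PHz, via f given directly).
Ratio = 1.046e21 / 3.500e16 = 2.99e4.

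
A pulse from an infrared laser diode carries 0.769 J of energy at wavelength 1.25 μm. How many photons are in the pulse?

Per-photon energy: E = 1.589e-19 J (from wavelength = 1.25 μm).
N = E_total / E_photon = 0.769 J / 1.589e-19 J = 4.84e18.

4.84e18 photons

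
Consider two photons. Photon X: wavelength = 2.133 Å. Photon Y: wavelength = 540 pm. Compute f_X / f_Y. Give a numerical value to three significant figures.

f_X = 1.405 × 10^18 Hz (from wavelength = 2.133 Å, via f = c/λ).
f_Y = 5.552 × 10^17 Hz (from wavelength = 540 pm, via f = c/λ).
Ratio = 1.405 × 10^18 / 5.552 × 10^17 = 2.53.

2.53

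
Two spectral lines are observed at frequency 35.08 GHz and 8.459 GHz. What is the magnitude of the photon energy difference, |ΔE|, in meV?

Using E = hf: E₁ = 2.3244 × 10^-23 J, E₂ = 5.6050 × 10^-24 J.
|ΔE| = |2.3244 × 10^-23 − 5.6050 × 10^-24| = 1.76 × 10^-23 J = 0.110 meV.

0.110 meV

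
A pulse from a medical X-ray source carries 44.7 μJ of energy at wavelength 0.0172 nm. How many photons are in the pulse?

Per-photon energy: E = 1.155e-14 J (from wavelength = 0.0172 nm).
N = E_total / E_photon = 4.47e-5 J / 1.155e-14 J = 3.87e9.

3.87e9 photons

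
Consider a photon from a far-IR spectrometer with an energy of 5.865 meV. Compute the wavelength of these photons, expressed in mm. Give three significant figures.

0.211 mm

Take h = 6.62607015·10^-34 J·s, c = 2.99792458·10^8 m/s, 1 eV = 1.602176634·10^-19 J.
In SI units: E = 5.865 meV = 9.3968·10^-22 J.
Since λ = hc/E for a photon, λ = 2.114·10^-4 m.
Converting to mm: λ = 0.2114 mm ≈ 0.211 mm.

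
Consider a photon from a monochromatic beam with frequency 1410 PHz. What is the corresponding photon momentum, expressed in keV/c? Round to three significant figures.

Use h = 6.62607015·10^-34 J·s, c = 2.99792458·10^8 m/s, 1 eV = 1.602176634·10^-19 J.
First convert: f = 1410 PHz = 1.41·10^18 Hz.
Apply p = hf/c: p = 3.116·10^-24 kg·m/s.
Converting to keV/c: p = 5.831 keV/c ≈ 5.83 keV/c.

5.83 keV/c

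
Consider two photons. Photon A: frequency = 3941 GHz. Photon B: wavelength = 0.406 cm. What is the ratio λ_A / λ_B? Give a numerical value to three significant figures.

0.0187

λ_A = 7.607e-5 m (from frequency = 3941 GHz, via λ = c/f).
λ_B = 0.004060 m (from wavelength = 0.406 cm, via λ given directly).
Ratio = 7.607e-5 / 0.004060 = 0.0187.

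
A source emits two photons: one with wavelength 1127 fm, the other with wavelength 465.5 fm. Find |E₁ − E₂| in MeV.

1.56 MeV

Using E = hc/λ: E₁ = 1.7626·10^-13 J, E₂ = 4.2673·10^-13 J.
|ΔE| = |1.7626·10^-13 − 4.2673·10^-13| = 2.50·10^-13 J = 1.56 MeV.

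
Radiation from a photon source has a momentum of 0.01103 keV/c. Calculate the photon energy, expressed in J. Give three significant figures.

1.77·10^-18 J

First convert: p = 0.01103 keV/c = 5.8947·10^-27 kg·m/s.
For a photon E = pc, so E = 1.767·10^-18 J.
So E ≈ 1.77·10^-18 J.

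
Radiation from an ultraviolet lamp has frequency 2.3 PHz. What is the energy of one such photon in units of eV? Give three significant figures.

9.51 eV

In SI units: f = 2.3 PHz = 2.3·10^15 Hz.
Apply E = hf: E = 1.524·10^-18 J.
Converting to eV: E = 9.512 eV ≈ 9.51 eV.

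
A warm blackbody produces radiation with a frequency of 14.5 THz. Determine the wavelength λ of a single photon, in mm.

0.0207 mm

(c = 2.99792458 × 10^8 m/s.)
In SI units: f = 14.5 THz = 1.45 × 10^13 Hz.
For a photon λ = c/f, so λ = 2.068 × 10^-5 m.
Converting to mm: λ = 0.02068 mm ≈ 0.0207 mm.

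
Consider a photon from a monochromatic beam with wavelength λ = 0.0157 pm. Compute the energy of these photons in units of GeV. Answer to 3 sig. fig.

0.0790 GeV

Convert to SI: λ = 0.0157 pm = 1.57 × 10^-14 m.
Since E = hc/λ for a photon, E = 1.265 × 10^-11 J.
Converting to GeV: E = 0.07897 GeV ≈ 0.0790 GeV.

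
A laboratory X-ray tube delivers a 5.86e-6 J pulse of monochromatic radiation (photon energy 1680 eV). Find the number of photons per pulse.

Per-photon energy: E = 2.692e-16 J (from energy = 1680 eV).
N = E_total / E_photon = 5.86e-6 J / 2.692e-16 J = 2.18e10.

2.18e10 photons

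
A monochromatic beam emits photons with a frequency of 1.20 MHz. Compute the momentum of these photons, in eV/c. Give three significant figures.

Take h = 6.62607015·10^-34 J·s, c = 2.99792458·10^8 m/s, 1 eV = 1.602176634·10^-19 J.
Convert to SI: f = 1.20 MHz = 1.20·10^6 Hz.
Since p = hf/c for a photon, p = 2.652·10^-36 kg·m/s.
Converting to eV/c: p = 4.963·10^-9 eV/c ≈ 4.96·10^-9 eV/c.

4.96·10^-9 eV/c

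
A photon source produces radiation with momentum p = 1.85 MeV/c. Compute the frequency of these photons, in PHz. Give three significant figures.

Convert to SI: p = 1.85 MeV/c = 9.8869e-22 kg·m/s.
Apply f = pc/h: f = 4.473e20 Hz.
Converting to PHz: f = 447300 PHz ≈ 4.47e5 PHz.

4.47e5 PHz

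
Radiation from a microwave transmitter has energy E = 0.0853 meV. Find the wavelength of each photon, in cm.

1.45 cm

Use h = 6.62607015e-34 J·s, c = 2.99792458e8 m/s, 1 eV = 1.602176634e-19 J.
Convert to SI: E = 0.0853 meV = 1.3667e-23 J.
For a photon λ = hc/E, so λ = 0.01454 m.
Converting to cm: λ = 1.454 cm ≈ 1.45 cm.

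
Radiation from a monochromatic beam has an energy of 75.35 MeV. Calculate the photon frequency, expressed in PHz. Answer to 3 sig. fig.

(h = 6.62607015 × 10^-34 J·s, 1 eV = 1.602176634 × 10^-19 J.)
Convert to SI: E = 75.35 MeV = 1.2072 × 10^-11 J.
Since f = E/h for a photon, f = 1.822 × 10^22 Hz.
Converting to PHz: f = 1.822 × 10^7 PHz ≈ 1.82 × 10^7 PHz.

1.82 × 10^7 PHz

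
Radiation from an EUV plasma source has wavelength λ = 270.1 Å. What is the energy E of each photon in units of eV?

45.9 eV

Convert to SI: λ = 270.1 Å = 2.701 × 10^-8 m.
Since E = hc/λ for a photon, E = 7.354 × 10^-18 J.
Converting to eV: E = 45.90 eV ≈ 45.9 eV.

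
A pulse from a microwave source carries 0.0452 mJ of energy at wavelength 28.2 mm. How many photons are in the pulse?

Per-photon energy: E = 7.044e-24 J (from wavelength = 28.2 mm).
N = E_total / E_photon = 4.52e-5 J / 7.044e-24 J = 6.42e18.

6.42e18 photons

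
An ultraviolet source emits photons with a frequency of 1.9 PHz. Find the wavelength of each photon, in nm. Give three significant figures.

158 nm

(c = 2.99792458 × 10^8 m/s.)
In SI units: f = 1.9 PHz = 1.9 × 10^15 Hz.
The photon relation is λ = c/f, giving λ = 1.578 × 10^-7 m.
Converting to nm: λ = 157.8 nm ≈ 158 nm.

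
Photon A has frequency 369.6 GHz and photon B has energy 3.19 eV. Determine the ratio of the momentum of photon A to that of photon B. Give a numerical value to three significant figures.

p_A = 8.169 × 10^-31 kg·m/s (from frequency = 369.6 GHz, via p = hf/c).
p_B = 1.705 × 10^-27 kg·m/s (from energy = 3.19 eV, via p = E/c).
Ratio = 8.169 × 10^-31 / 1.705 × 10^-27 = 4.79 × 10^-4.

4.79 × 10^-4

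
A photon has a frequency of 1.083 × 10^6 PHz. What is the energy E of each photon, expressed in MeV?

4.48 MeV

(h = 6.62607015 × 10^-34 J·s, 1 eV = 1.602176634 × 10^-19 J.)
First convert: f = 1.083 × 10^6 PHz = 1.083 × 10^21 Hz.
Since E = hf for a photon, E = 7.176 × 10^-13 J.
Converting to MeV: E = 4.479 MeV ≈ 4.48 MeV.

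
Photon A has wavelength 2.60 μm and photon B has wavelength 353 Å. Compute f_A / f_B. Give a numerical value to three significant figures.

0.0136

f_A = 1.153·10^14 Hz (from wavelength = 2.60 μm, via f = c/λ).
f_B = 8.493·10^15 Hz (from wavelength = 353 Å, via f = c/λ).
Ratio = 1.153·10^14 / 8.493·10^15 = 0.0136.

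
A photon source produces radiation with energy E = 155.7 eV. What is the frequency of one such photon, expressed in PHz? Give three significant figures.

37.6 PHz

Take h = 6.62607015 × 10^-34 J·s, 1 eV = 1.602176634 × 10^-19 J.
First convert: E = 155.7 eV = 2.4946 × 10^-17 J.
Apply f = E/h: f = 3.765 × 10^16 Hz.
Converting to PHz: f = 37.65 PHz ≈ 37.6 PHz.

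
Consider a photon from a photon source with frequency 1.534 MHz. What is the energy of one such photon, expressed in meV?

Convert to SI: f = 1.534 MHz = 1.534·10^6 Hz.
The photon relation is E = hf, giving E = 1.016·10^-27 J.
Converting to meV: E = 6.344·10^-6 meV ≈ 6.34·10^-6 meV.

6.34·10^-6 meV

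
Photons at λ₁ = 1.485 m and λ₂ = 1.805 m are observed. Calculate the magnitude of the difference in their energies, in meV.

1.48e-4 meV

Using E = hc/λ: E₁ = 1.3377e-25 J, E₂ = 1.1005e-25 J.
|ΔE| = |1.3377e-25 − 1.1005e-25| = 2.37e-26 J = 1.48e-4 meV.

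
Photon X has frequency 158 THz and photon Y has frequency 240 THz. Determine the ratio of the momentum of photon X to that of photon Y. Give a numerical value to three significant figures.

p_X = 3.492e-28 kg·m/s (from frequency = 158 THz, via p = hf/c).
p_Y = 5.305e-28 kg·m/s (from frequency = 240 THz, via p = hf/c).
Ratio = 3.492e-28 / 5.305e-28 = 0.658.

0.658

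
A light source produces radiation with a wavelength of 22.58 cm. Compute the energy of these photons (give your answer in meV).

Use h = 6.62607015e-34 J·s, c = 2.99792458e8 m/s, 1 eV = 1.602176634e-19 J.
Convert to SI: λ = 22.58 cm = 0.2258 m.
For a photon E = hc/λ, so E = 8.797e-25 J.
Converting to meV: E = 0.005491 meV ≈ 5.49e-3 meV.

5.49e-3 meV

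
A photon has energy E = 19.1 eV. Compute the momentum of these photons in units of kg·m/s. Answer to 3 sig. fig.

Use c = 2.99792458e8 m/s, 1 eV = 1.602176634e-19 J.
In SI units: E = 19.1 eV = 3.0602e-18 J.
For a photon p = E/c, so p = 1.021e-26 kg·m/s.
So p ≈ 1.02e-26 kg·m/s.

1.02e-26 kg·m/s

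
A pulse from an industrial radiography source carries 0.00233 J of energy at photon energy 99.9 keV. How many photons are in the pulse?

1.46 × 10^11 photons

Per-photon energy: E = 1.601 × 10^-14 J (from energy = 99.9 keV).
N = E_total / E_photon = 0.00233 J / 1.601 × 10^-14 J = 1.46 × 10^11.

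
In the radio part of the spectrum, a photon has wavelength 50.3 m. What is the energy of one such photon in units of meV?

Use h = 6.62607015 × 10^-34 J·s, c = 2.99792458 × 10^8 m/s, 1 eV = 1.602176634 × 10^-19 J.
Apply E = hc/λ: E = 3.949 × 10^-27 J.
Converting to meV: E = 2.465 × 10^-5 meV ≈ 2.46 × 10^-5 meV.

2.46 × 10^-5 meV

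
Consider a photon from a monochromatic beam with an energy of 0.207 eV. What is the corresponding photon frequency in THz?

In SI units: E = 0.207 eV = 3.3165 × 10^-20 J.
For a photon f = E/h, so f = 5.005 × 10^13 Hz.
Converting to THz: f = 50.05 THz ≈ 50.1 THz.

50.1 THz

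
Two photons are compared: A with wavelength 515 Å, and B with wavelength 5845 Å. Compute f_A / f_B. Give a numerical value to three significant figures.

11.3

f_A = 5.821e15 Hz (from wavelength = 515 Å, via f = c/λ).
f_B = 5.129e14 Hz (from wavelength = 5845 Å, via f = c/λ).
Ratio = 5.821e15 / 5.129e14 = 11.3.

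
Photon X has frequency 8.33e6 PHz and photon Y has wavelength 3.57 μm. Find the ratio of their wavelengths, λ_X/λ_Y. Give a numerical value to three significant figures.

1.01e-8

λ_X = 3.599e-14 m (from frequency = 8.33e6 PHz, via λ = c/f).
λ_Y = 3.570e-6 m (from wavelength = 3.57 μm, via λ given directly).
Ratio = 3.599e-14 / 3.570e-6 = 1.01e-8.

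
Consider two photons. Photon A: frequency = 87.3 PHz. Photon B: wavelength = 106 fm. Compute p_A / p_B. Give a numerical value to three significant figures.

3.09 × 10^-5

p_A = 1.930 × 10^-25 kg·m/s (from frequency = 87.3 PHz, via p = hf/c).
p_B = 6.251 × 10^-21 kg·m/s (from wavelength = 106 fm, via p = h/λ).
Ratio = 1.930 × 10^-25 / 6.251 × 10^-21 = 3.09 × 10^-5.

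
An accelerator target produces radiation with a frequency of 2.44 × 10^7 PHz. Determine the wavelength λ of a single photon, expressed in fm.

In SI units: f = 2.44 × 10^7 PHz = 2.44 × 10^22 Hz.
Apply λ = c/f: λ = 1.229 × 10^-14 m.
Converting to fm: λ = 12.29 fm ≈ 12.3 fm.

12.3 fm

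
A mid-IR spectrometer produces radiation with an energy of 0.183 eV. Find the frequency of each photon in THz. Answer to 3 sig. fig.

In SI units: E = 0.183 eV = 2.9320 × 10^-20 J.
Since f = E/h for a photon, f = 4.425 × 10^13 Hz.
Converting to THz: f = 44.25 THz ≈ 44.2 THz.

44.2 THz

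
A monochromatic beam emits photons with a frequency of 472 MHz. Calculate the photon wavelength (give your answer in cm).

Take c = 2.99792458e8 m/s.
Convert to SI: f = 472 MHz = 4.72e8 Hz.
Apply λ = c/f: λ = 0.6352 m.
Converting to cm: λ = 63.52 cm ≈ 63.5 cm.

63.5 cm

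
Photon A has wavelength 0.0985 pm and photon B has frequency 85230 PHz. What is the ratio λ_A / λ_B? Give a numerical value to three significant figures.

0.0280

λ_A = 9.850e-14 m (from wavelength = 0.0985 pm, via λ given directly).
λ_B = 3.517e-12 m (from frequency = 85230 PHz, via λ = c/f).
Ratio = 9.850e-14 / 3.517e-12 = 0.0280.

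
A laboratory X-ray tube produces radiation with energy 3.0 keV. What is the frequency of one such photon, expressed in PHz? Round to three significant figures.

(h = 6.62607015e-34 J·s, 1 eV = 1.602176634e-19 J.)
Convert to SI: E = 3.0 keV = 4.8065e-16 J.
The photon relation is f = E/h, giving f = 7.254e17 Hz.
Converting to PHz: f = 725.4 PHz ≈ 725 PHz.

725 PHz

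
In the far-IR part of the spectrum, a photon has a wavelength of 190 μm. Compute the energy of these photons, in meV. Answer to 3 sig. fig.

6.53 meV

Use h = 6.62607015e-34 J·s, c = 2.99792458e8 m/s, 1 eV = 1.602176634e-19 J.
First convert: λ = 190 μm = 1.9e-4 m.
For a photon E = hc/λ, so E = 1.045e-21 J.
Converting to meV: E = 6.525 meV ≈ 6.53 meV.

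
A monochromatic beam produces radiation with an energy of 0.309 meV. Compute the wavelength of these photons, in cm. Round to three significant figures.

Convert to SI: E = 0.309 meV = 4.9507 × 10^-23 J.
For a photon λ = hc/E, so λ = 0.004012 m.
Converting to cm: λ = 0.4012 cm ≈ 0.401 cm.

0.401 cm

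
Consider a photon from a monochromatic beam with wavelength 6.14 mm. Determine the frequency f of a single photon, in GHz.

Use c = 2.99792458 × 10^8 m/s.
First convert: λ = 6.14 mm = 0.00614 m.
Apply f = c/λ: f = 4.883 × 10^10 Hz.
Converting to GHz: f = 48.83 GHz ≈ 48.8 GHz.

48.8 GHz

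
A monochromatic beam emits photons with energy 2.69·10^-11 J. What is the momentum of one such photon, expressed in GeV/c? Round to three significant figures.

0.168 GeV/c

Since p = E/c for a photon, p = 8.973·10^-20 kg·m/s.
Converting to GeV/c: p = 0.1679 GeV/c ≈ 0.168 GeV/c.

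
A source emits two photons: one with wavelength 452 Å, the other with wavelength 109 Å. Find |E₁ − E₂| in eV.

86.3 eV

Using E = hc/λ: E₁ = 4.395e-18 J, E₂ = 1.822e-17 J.
|ΔE| = |4.395e-18 − 1.822e-17| = 1.38e-17 J = 86.3 eV.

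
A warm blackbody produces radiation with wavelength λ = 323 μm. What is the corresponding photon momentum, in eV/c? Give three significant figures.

3.84 × 10^-3 eV/c

First convert: λ = 323 μm = 3.23 × 10^-4 m.
Apply p = h/λ: p = 2.051 × 10^-30 kg·m/s.
Converting to eV/c: p = 0.003839 eV/c ≈ 3.84 × 10^-3 eV/c.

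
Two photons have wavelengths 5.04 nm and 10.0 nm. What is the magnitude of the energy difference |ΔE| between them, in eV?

Using E = hc/λ: E₁ = 3.941e-17 J, E₂ = 1.986e-17 J.
|ΔE| = |3.941e-17 − 1.986e-17| = 1.95e-17 J = 122 eV.

122 eV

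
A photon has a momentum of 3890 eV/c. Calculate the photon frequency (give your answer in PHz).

941 PHz

Convert to SI: p = 3890 eV/c = 2.0789e-24 kg·m/s.
For a photon f = pc/h, so f = 9.406e17 Hz.
Converting to PHz: f = 940.6 PHz ≈ 941 PHz.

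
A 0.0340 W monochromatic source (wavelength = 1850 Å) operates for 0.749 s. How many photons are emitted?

Total energy: E_total = P·t = 0.0340 × 0.749 = 0.02547 J.
Per-photon energy: E = 1.074e-18 J.
N = E_total / E_photon = 2.37e16.

2.37e16 photons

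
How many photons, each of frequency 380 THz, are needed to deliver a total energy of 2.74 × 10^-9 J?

Per-photon energy: E = 2.518 × 10^-19 J (from frequency = 380 THz).
N = E_total / E_photon = 2.74 × 10^-9 J / 2.518 × 10^-19 J = 1.09 × 10^10.

1.09 × 10^10 photons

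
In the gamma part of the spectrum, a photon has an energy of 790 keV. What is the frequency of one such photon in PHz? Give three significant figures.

1.91 × 10^5 PHz

Use h = 6.62607015 × 10^-34 J·s, 1 eV = 1.602176634 × 10^-19 J.
First convert: E = 790 keV = 1.2657 × 10^-13 J.
For a photon f = E/h, so f = 1.910 × 10^20 Hz.
Converting to PHz: f = 191000 PHz ≈ 1.91 × 10^5 PHz.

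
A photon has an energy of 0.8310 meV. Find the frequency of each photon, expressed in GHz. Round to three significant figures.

First convert: E = 0.8310 meV = 1.3314 × 10^-22 J.
For a photon f = E/h, so f = 2.009 × 10^11 Hz.
Converting to GHz: f = 200.9 GHz ≈ 201 GHz.

201 GHz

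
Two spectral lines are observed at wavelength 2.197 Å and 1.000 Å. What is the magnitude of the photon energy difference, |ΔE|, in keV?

Using E = hc/λ: E₁ = 9.0416e-16 J, E₂ = 1.9864e-15 J.
|ΔE| = |9.0416e-16 − 1.9864e-15| = 1.08e-15 J = 6.76 keV.

6.76 keV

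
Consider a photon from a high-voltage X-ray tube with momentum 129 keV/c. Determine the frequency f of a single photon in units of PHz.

Take h = 6.62607015·10^-34 J·s, c = 2.99792458·10^8 m/s, 1 eV = 1.602176634·10^-19 J.
In SI units: p = 129 keV/c = 6.8941·10^-23 kg·m/s.
For a photon f = pc/h, so f = 3.119·10^19 Hz.
Converting to PHz: f = 31190 PHz ≈ 3.12·10^4 PHz.

3.12·10^4 PHz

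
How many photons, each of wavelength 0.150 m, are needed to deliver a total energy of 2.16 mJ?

Per-photon energy: E = 1.324e-24 J (from wavelength = 0.150 m).
N = E_total / E_photon = 0.00216 J / 1.324e-24 J = 1.63e21.

1.63e21 photons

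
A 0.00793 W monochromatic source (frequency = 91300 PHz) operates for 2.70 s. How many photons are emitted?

3.54 × 10^11 photons

Total energy: E_total = P·t = 0.00793 × 2.70 = 0.02141 J.
Per-photon energy: E = 6.050 × 10^-14 J.
N = E_total / E_photon = 3.54 × 10^11.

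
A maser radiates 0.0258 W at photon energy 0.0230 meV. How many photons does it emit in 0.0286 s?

2.00e20 photons

Total energy: E_total = P·t = 0.0258 × 0.0286 = 7.379e-4 J.
Per-photon energy: E = 3.685e-24 J.
N = E_total / E_photon = 2.00e20.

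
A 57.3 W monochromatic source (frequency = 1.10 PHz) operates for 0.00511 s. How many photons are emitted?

4.02e17 photons

Total energy: E_total = P·t = 57.3 × 0.00511 = 0.2928 J.
Per-photon energy: E = 7.289e-19 J.
N = E_total / E_photon = 4.02e17.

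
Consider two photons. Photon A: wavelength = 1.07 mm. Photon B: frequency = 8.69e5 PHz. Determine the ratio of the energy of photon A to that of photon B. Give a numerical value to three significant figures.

E_A = 1.856e-22 J (from wavelength = 1.07 mm, via E = hc/λ).
E_B = 5.758e-13 J (from frequency = 8.69e5 PHz, via E = hf).
Ratio = 1.856e-22 / 5.758e-13 = 3.22e-10.

3.22e-10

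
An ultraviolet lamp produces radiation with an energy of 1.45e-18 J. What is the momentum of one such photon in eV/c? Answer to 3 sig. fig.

For a photon p = E/c, so p = 4.837e-27 kg·m/s.
Converting to eV/c: p = 9.050 eV/c ≈ 9.05 eV/c.

9.05 eV/c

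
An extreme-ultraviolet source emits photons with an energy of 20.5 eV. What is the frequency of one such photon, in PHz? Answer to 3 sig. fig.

Convert to SI: E = 20.5 eV = 3.2845e-18 J.
Apply f = E/h: f = 4.957e15 Hz.
Converting to PHz: f = 4.957 PHz ≈ 4.96 PHz.

4.96 PHz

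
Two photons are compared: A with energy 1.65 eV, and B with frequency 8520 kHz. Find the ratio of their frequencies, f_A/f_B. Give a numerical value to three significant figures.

f_A = 3.990·10^14 Hz (from energy = 1.65 eV, via f = E/h).
f_B = 8.520·10^6 Hz (from frequency = 8520 kHz, via f given directly).
Ratio = 3.990·10^14 / 8.520·10^6 = 4.68·10^7.

4.68·10^7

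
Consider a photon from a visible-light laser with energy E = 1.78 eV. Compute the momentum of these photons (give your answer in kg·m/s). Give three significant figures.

In SI units: E = 1.78 eV = 2.8519e-19 J.
For a photon p = E/c, so p = 9.513e-28 kg·m/s.
So p ≈ 9.51e-28 kg·m/s.

9.51e-28 kg·m/s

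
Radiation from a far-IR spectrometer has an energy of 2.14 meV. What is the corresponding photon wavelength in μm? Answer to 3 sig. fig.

579 μm

In SI units: E = 2.14 meV = 3.4287e-22 J.
Since λ = hc/E for a photon, λ = 5.794e-4 m.
Converting to μm: λ = 579.4 μm ≈ 579 μm.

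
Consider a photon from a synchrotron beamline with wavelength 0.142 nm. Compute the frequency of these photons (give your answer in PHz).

2110 PHz

Use c = 2.99792458 × 10^8 m/s.
First convert: λ = 0.142 nm = 1.42 × 10^-10 m.
The photon relation is f = c/λ, giving f = 2.111 × 10^18 Hz.
Converting to PHz: f = 2111 PHz ≈ 2110 PHz.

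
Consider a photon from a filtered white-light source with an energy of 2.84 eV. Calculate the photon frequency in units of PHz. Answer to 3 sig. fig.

Use h = 6.62607015 × 10^-34 J·s, 1 eV = 1.602176634 × 10^-19 J.
First convert: E = 2.84 eV = 4.5502 × 10^-19 J.
Since f = E/h for a photon, f = 6.867 × 10^14 Hz.
Converting to PHz: f = 0.6867 PHz ≈ 0.687 PHz.

0.687 PHz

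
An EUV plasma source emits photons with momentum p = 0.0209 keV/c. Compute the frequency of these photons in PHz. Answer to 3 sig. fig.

Convert to SI: p = 0.0209 keV/c = 1.1170·10^-26 kg·m/s.
Since f = pc/h for a photon, f = 5.054·10^15 Hz.
Converting to PHz: f = 5.054 PHz ≈ 5.05 PHz.

5.05 PHz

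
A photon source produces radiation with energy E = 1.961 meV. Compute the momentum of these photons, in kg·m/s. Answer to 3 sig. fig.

Convert to SI: E = 1.961 meV = 3.1419·10^-22 J.
Apply p = E/c: p = 1.048·10^-30 kg·m/s.
So p ≈ 1.05·10^-30 kg·m/s.

1.05·10^-30 kg·m/s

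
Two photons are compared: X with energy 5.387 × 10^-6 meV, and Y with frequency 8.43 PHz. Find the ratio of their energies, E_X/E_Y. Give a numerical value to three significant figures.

1.55 × 10^-10

E_X = 8.631 × 10^-28 J (from energy = 5.387 × 10^-6 meV, via E given directly).
E_Y = 5.586 × 10^-18 J (from frequency = 8.43 PHz, via E = hf).
Ratio = 8.631 × 10^-28 / 5.586 × 10^-18 = 1.55 × 10^-10.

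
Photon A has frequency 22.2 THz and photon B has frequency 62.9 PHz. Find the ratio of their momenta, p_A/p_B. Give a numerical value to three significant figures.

3.53 × 10^-4

p_A = 4.907 × 10^-29 kg·m/s (from frequency = 22.2 THz, via p = hf/c).
p_B = 1.390 × 10^-25 kg·m/s (from frequency = 62.9 PHz, via p = hf/c).
Ratio = 4.907 × 10^-29 / 1.390 × 10^-25 = 3.53 × 10^-4.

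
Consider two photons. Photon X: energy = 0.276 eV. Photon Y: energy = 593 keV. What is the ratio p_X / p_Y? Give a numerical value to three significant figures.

4.65e-7

p_X = 1.475e-28 kg·m/s (from energy = 0.276 eV, via p = E/c).
p_Y = 3.169e-22 kg·m/s (from energy = 593 keV, via p = E/c).
Ratio = 1.475e-28 / 3.169e-22 = 4.65e-7.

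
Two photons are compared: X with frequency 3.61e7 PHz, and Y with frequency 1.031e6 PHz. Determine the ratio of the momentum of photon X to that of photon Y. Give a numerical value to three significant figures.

p_X = 7.979e-20 kg·m/s (from frequency = 3.61e7 PHz, via p = hf/c).
p_Y = 2.279e-21 kg·m/s (from frequency = 1.031e6 PHz, via p = hf/c).
Ratio = 7.979e-20 / 2.279e-21 = 35.0.

35.0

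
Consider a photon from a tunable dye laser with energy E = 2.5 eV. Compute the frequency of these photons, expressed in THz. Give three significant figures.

604 THz

Convert to SI: E = 2.5 eV = 4.0054·10^-19 J.
Since f = E/h for a photon, f = 6.045·10^14 Hz.
Converting to THz: f = 604.5 THz ≈ 604 THz.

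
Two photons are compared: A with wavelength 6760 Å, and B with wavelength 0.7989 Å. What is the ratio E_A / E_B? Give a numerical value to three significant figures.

E_A = 2.939e-19 J (from wavelength = 6760 Å, via E = hc/λ).
E_B = 2.486e-15 J (from wavelength = 0.7989 Å, via E = hc/λ).
Ratio = 2.939e-19 / 2.486e-15 = 1.18e-4.

1.18e-4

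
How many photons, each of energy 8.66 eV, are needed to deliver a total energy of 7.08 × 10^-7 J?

5.10 × 10^11 photons

Per-photon energy: E = 1.387 × 10^-18 J (from energy = 8.66 eV).
N = E_total / E_photon = 7.08 × 10^-7 J / 1.387 × 10^-18 J = 5.10 × 10^11.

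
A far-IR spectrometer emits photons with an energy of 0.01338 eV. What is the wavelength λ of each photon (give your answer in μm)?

Convert to SI: E = 0.01338 eV = 2.1437e-21 J.
For a photon λ = hc/E, so λ = 9.266e-5 m.
Converting to μm: λ = 92.66 μm ≈ 92.7 μm.

92.7 μm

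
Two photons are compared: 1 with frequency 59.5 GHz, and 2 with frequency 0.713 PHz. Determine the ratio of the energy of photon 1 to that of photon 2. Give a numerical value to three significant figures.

8.35 × 10^-5

E_1 = 3.943 × 10^-23 J (from frequency = 59.5 GHz, via E = hf).
E_2 = 4.724 × 10^-19 J (from frequency = 0.713 PHz, via E = hf).
Ratio = 3.943 × 10^-23 / 4.724 × 10^-19 = 8.35 × 10^-5.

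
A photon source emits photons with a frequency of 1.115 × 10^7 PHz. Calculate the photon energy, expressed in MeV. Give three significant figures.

Use h = 6.62607015 × 10^-34 J·s, 1 eV = 1.602176634 × 10^-19 J.
First convert: f = 1.115 × 10^7 PHz = 1.115 × 10^22 Hz.
The photon relation is E = hf, giving E = 7.388 × 10^-12 J.
Converting to MeV: E = 46.11 MeV ≈ 46.1 MeV.

46.1 MeV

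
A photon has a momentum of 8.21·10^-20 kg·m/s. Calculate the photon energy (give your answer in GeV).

0.154 GeV

Take c = 2.99792458·10^8 m/s, 1 eV = 1.602176634·10^-19 J.
Since E = pc for a photon, E = 2.461·10^-11 J.
Converting to GeV: E = 0.1536 GeV ≈ 0.154 GeV.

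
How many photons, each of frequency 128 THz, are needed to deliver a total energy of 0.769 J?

Per-photon energy: E = 8.481e-20 J (from frequency = 128 THz).
N = E_total / E_photon = 0.769 J / 8.481e-20 J = 9.07e18.

9.07e18 photons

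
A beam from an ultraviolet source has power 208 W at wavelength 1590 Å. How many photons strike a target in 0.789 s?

Total energy: E_total = P·t = 208 × 0.789 = 164.1 J.
Per-photon energy: E = 1.249·10^-18 J.
N = E_total / E_photon = 1.31·10^20.

1.31·10^20 photons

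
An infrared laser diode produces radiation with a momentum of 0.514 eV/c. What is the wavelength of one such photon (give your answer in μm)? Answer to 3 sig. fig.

Use h = 6.62607015 × 10^-34 J·s, c = 2.99792458 × 10^8 m/s, 1 eV = 1.602176634 × 10^-19 J.
In SI units: p = 0.514 eV/c = 2.7470 × 10^-28 kg·m/s.
The photon relation is λ = h/p, giving λ = 2.412 × 10^-6 m.
Converting to μm: λ = 2.412 μm ≈ 2.41 μm.

2.41 μm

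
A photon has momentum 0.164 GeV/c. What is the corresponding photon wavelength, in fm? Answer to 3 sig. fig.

7.56 fm

Use h = 6.62607015 × 10^-34 J·s, c = 2.99792458 × 10^8 m/s, 1 eV = 1.602176634 × 10^-19 J.
Convert to SI: p = 0.164 GeV/c = 8.7646 × 10^-20 kg·m/s.
Since λ = h/p for a photon, λ = 7.560 × 10^-15 m.
Converting to fm: λ = 7.560 fm ≈ 7.56 fm.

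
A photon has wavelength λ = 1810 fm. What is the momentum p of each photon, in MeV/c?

Take h = 6.62607015e-34 J·s, c = 2.99792458e8 m/s, 1 eV = 1.602176634e-19 J.
Convert to SI: λ = 1810 fm = 1.81e-12 m.
For a photon p = h/λ, so p = 3.661e-22 kg·m/s.
Converting to MeV/c: p = 0.6850 MeV/c ≈ 0.685 MeV/c.

0.685 MeV/c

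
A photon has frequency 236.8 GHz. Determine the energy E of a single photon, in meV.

(h = 6.62607015e-34 J·s, 1 eV = 1.602176634e-19 J.)
First convert: f = 236.8 GHz = 2.368e11 Hz.
Apply E = hf: E = 1.569e-22 J.
Converting to meV: E = 0.9793 meV ≈ 0.979 meV.

0.979 meV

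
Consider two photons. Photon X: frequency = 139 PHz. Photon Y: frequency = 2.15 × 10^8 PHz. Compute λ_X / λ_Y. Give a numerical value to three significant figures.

1.55 × 10^6

λ_X = 2.157 × 10^-9 m (from frequency = 139 PHz, via λ = c/f).
λ_Y = 1.394 × 10^-15 m (from frequency = 2.15 × 10^8 PHz, via λ = c/f).
Ratio = 2.157 × 10^-9 / 1.394 × 10^-15 = 1.55 × 10^6.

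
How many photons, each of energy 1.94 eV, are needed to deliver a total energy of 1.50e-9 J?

Per-photon energy: E = 3.108e-19 J (from energy = 1.94 eV).
N = E_total / E_photon = 1.50e-9 J / 3.108e-19 J = 4.83e9.

4.83e9 photons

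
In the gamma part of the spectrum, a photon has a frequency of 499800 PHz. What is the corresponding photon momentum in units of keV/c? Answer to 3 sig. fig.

First convert: f = 499800 PHz = 4.998 × 10^20 Hz.
Apply p = hf/c: p = 1.105 × 10^-21 kg·m/s.
Converting to keV/c: p = 2067 keV/c ≈ 2070 keV/c.

2070 keV/c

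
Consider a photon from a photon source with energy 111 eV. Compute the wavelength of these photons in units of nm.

Use h = 6.62607015e-34 J·s, c = 2.99792458e8 m/s, 1 eV = 1.602176634e-19 J.
First convert: E = 111 eV = 1.7784e-17 J.
For a photon λ = hc/E, so λ = 1.117e-8 m.
Converting to nm: λ = 11.17 nm ≈ 11.2 nm.

11.2 nm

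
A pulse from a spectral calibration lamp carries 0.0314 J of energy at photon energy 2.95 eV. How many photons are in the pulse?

Per-photon energy: E = 4.726e-19 J (from energy = 2.95 eV).
N = E_total / E_photon = 0.0314 J / 4.726e-19 J = 6.64e16.

6.64e16 photons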